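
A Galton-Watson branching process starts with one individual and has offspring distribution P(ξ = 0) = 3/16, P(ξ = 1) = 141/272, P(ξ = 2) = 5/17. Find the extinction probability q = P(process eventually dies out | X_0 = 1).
q = 51/80

The pgf is f(s) = 3/16 + 141/272·s + 5/17·s². The extinction probability q is the smallest fixed point of f in [0, 1]. Setting s = f(s):
  5/17·s² + (141/272 − 1)·s + 3/16 = 0
  5/17·s² − (3/16 + 5/17)·s + 3/16 = 0
which factors as (s − 1)·(5/17·s − 3/16) = 0, giving roots s = 1 and s = (3/16)/(5/17) = 51/80.
Mean offspring μ = 141/272 + 2·5/17 = 301/272 > 1 (supercritical), so q < 1. The extinction probability is the smaller root: q = (3/16)/(5/17) = 51/80.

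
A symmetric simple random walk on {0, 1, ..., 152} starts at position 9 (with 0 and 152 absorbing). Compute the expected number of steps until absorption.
E[τ | X_0 = 9] = 1287

Let v_k = E[τ | X_0 = k]. Boundary: v_0 = v_152 = 0. Recurrence: v_k = 1 + (v_{k-1} + v_{k+1})/2 for 1 ≤ k ≤ 151. The particular solution to v_k − (v_{k-1} + v_{k+1})/2 = 1 is v_k = −k^2. Adding homogeneous solution A + B k and matching boundaries gives v_k = k (152 − k). Substituting k = 9: v_9 = 9 · 143 = 1287.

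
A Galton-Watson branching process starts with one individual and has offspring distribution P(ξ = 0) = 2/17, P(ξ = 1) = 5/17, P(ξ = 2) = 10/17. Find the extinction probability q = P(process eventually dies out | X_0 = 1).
q = 1/5

The pgf is f(s) = 2/17 + 5/17·s + 10/17·s². The extinction probability q is the smallest fixed point of f in [0, 1]. Setting s = f(s):
  10/17·s² + (5/17 − 1)·s + 2/17 = 0
  10/17·s² − (2/17 + 10/17)·s + 2/17 = 0
which factors as (s − 1)·(10/17·s − 2/17) = 0, giving roots s = 1 and s = (2/17)/(10/17) = 1/5.
Mean offspring μ = 5/17 + 2·10/17 = 25/17 > 1 (supercritical), so q < 1. The extinction probability is the smaller root: q = (2/17)/(10/17) = 1/5.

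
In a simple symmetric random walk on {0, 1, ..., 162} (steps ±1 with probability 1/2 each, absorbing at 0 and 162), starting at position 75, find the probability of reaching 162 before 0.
P(hit 162 before 0) = 75/162 = 25/54

Let u_k = P(hit 162 before 0 | start at k). Then u_0 = 0, u_162 = 1, and u_k = u_{k-1}/2 + u_{k+1}/2 for 1 ≤ k ≤ 161. This harmonic recurrence is solved by u_k = k/162, giving u_75 = 75/162 = 25/54.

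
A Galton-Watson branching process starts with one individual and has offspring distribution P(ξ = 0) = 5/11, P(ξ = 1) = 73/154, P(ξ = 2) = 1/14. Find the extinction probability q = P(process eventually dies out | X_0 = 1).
q = 1

Mean offspring μ = 0·5/11 + 1·73/154 + 2·1/14 = 95/154 ≤ 1. For μ ≤ 1 with offspring not concentrated at 1, the Galton-Watson process goes extinct almost surely, so q = 1.
(Algebraic check: The pgf is f(s) = 5/11 + 73/154·s + 1/14·s². The extinction probability q is the smallest fixed point of f in [0, 1]. Setting s = f(s):
  1/14·s² + (73/154 − 1)·s + 5/11 = 0
  1/14·s² − (5/11 + 1/14)·s + 5/11 = 0
which factors as (s − 1)·(1/14·s − 5/11) = 0, giving roots s = 1 and s = (5/11)/(1/14) = 70/11. Since 70/11 ≥ 1, the smallest root in [0, 1] is s = 1.)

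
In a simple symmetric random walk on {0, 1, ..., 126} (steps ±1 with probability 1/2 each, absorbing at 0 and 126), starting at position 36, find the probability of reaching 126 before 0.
P(hit 126 before 0) = 36/126 = 2/7

Let u_k = P(hit 126 before 0 | start at k). Then u_0 = 0, u_126 = 1, and u_k = u_{k-1}/2 + u_{k+1}/2 for 1 ≤ k ≤ 125. This harmonic recurrence is solved by u_k = k/126, giving u_36 = 36/126 = 2/7.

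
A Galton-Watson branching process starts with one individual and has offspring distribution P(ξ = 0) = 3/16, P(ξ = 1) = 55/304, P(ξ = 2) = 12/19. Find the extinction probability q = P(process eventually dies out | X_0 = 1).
q = 19/64

The pgf is f(s) = 3/16 + 55/304·s + 12/19·s². The extinction probability q is the smallest fixed point of f in [0, 1]. Setting s = f(s):
  12/19·s² + (55/304 − 1)·s + 3/16 = 0
  12/19·s² − (3/16 + 12/19)·s + 3/16 = 0
which factors as (s − 1)·(12/19·s − 3/16) = 0, giving roots s = 1 and s = (3/16)/(12/19) = 19/64.
Mean offspring μ = 55/304 + 2·12/19 = 439/304 > 1 (supercritical), so q < 1. The extinction probability is the smaller root: q = (3/16)/(12/19) = 19/64.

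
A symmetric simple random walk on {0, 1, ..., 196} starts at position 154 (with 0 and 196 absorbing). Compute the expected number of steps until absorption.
E[τ | X_0 = 154] = 6468

Let v_k = E[τ | X_0 = k]. Boundary: v_0 = v_196 = 0. Recurrence: v_k = 1 + (v_{k-1} + v_{k+1})/2 for 1 ≤ k ≤ 195. The particular solution to v_k − (v_{k-1} + v_{k+1})/2 = 1 is v_k = −k^2. Adding homogeneous solution A + B k and matching boundaries gives v_k = k (196 − k). Substituting k = 154: v_154 = 154 · 42 = 6468.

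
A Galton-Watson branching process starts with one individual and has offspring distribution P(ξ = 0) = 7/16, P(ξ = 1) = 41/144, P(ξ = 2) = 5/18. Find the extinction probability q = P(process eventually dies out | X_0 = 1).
q = 1

Mean offspring μ = 0·7/16 + 1·41/144 + 2·5/18 = 121/144 ≤ 1. For μ ≤ 1 with offspring not concentrated at 1, the Galton-Watson process goes extinct almost surely, so q = 1.
(Algebraic check: The pgf is f(s) = 7/16 + 41/144·s + 5/18·s². The extinction probability q is the smallest fixed point of f in [0, 1]. Setting s = f(s):
  5/18·s² + (41/144 − 1)·s + 7/16 = 0
  5/18·s² − (7/16 + 5/18)·s + 7/16 = 0
which factors as (s − 1)·(5/18·s − 7/16) = 0, giving roots s = 1 and s = (7/16)/(5/18) = 63/40. Since 63/40 ≥ 1, the smallest root in [0, 1] is s = 1.)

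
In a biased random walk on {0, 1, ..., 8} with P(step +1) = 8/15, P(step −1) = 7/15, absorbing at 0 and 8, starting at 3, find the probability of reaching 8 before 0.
P(hit 8 before 0) = (1 − (7/8)^3) / (1 − (7/8)^8) = 5537792/11012415

Let u_k denote P(reach 8 before 0 | start at k). Boundary: u_0 = 0, u_8 = 1. Recurrence: u_k = 8/15·u_{k+1} + 7/15·u_{k-1} for 1 ≤ k ≤ 7. Try u_k = A + B·r^k with r = q/p = (7/15)/(8/15) = 7/8. Substitution satisfies the recurrence; boundary conditions give:
  u_k = (1 − r^k) / (1 − r^N) = (1 − (7/8)^3) / (1 − (7/8)^8) = 5537792/11012415.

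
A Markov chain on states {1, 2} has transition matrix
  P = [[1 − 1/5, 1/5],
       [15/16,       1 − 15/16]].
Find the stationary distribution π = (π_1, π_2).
π_1 = 75/91, π_2 = 16/91

Solve πP = π with π_1 + π_2 = 1. From πP = π: π_1 · (1 − 1/5) + π_2 · 15/16 = π_1 ⇒ π_2 · 15/16 = π_1 · 1/5 ⇒ π_2/π_1 = (1/5)/(15/16) = 16/75. Together with π_1 + π_2 = 1:
  π_1 = (15/16)/(1/5 + 15/16) = (15/16)/(91/80) = 75/91,
  π_2 = (1/5)/(1/5 + 15/16) = (1/5)/(91/80) = 16/91.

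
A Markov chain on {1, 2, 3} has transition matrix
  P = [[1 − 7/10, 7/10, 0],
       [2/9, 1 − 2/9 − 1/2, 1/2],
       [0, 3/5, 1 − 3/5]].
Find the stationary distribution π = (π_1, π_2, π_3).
π = (40/271, 126/271, 105/271)

This is a birth-death chain on three states, which satisfies detailed balance: π_1 · P_{12} = π_2 · P_{21} and π_2 · P_{23} = π_3 · P_{32}.
From π_1 · 7/10 = π_2 · 2/9: π_2/π_1 = (7/10)/(2/9) = 63/20.
From π_2 · 1/2 = π_3 · 3/5: π_3/π_2 = (1/2)/(3/5) = 5/6.
Take π_1 proportional to 1; then unnormalized π = (1, 63/20, 21/8). Normalize by dividing by the sum 271/40:
  π = (40/271, 126/271, 105/271).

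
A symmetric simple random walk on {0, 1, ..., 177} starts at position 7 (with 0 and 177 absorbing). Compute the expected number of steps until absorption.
E[τ | X_0 = 7] = 1190

Let v_k = E[τ | X_0 = k]. Boundary: v_0 = v_177 = 0. Recurrence: v_k = 1 + (v_{k-1} + v_{k+1})/2 for 1 ≤ k ≤ 176. The particular solution to v_k − (v_{k-1} + v_{k+1})/2 = 1 is v_k = −k^2. Adding homogeneous solution A + B k and matching boundaries gives v_k = k (177 − k). Substituting k = 7: v_7 = 7 · 170 = 1190.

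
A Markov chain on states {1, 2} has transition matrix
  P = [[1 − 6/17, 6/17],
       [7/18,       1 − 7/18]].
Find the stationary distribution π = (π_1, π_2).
π_1 = 119/227, π_2 = 108/227

Solve πP = π with π_1 + π_2 = 1. From πP = π: π_1 · (1 − 6/17) + π_2 · 7/18 = π_1 ⇒ π_2 · 7/18 = π_1 · 6/17 ⇒ π_2/π_1 = (6/17)/(7/18) = 108/119. Together with π_1 + π_2 = 1:
  π_1 = (7/18)/(6/17 + 7/18) = (7/18)/(227/306) = 119/227,
  π_2 = (6/17)/(6/17 + 7/18) = (6/17)/(227/306) = 108/227.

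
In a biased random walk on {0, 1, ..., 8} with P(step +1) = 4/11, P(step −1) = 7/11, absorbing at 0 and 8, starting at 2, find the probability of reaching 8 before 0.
P(hit 8 before 0) = (1 − (7/4)^2) / (1 − (7/4)^8) = 4096/172705

Let u_k denote P(reach 8 before 0 | start at k). Boundary: u_0 = 0, u_8 = 1. Recurrence: u_k = 4/11·u_{k+1} + 7/11·u_{k-1} for 1 ≤ k ≤ 7. Try u_k = A + B·r^k with r = q/p = (7/11)/(4/11) = 7/4. Substitution satisfies the recurrence; boundary conditions give:
  u_k = (1 − r^k) / (1 − r^N) = (1 − (7/4)^2) / (1 − (7/4)^8) = 4096/172705.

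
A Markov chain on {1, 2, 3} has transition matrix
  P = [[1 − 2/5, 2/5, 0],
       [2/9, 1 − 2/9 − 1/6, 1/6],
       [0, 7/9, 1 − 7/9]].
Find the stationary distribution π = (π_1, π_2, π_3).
π = (70/223, 126/223, 27/223)

This is a birth-death chain on three states, which satisfies detailed balance: π_1 · P_{12} = π_2 · P_{21} and π_2 · P_{23} = π_3 · P_{32}.
From π_1 · 2/5 = π_2 · 2/9: π_2/π_1 = (2/5)/(2/9) = 9/5.
From π_2 · 1/6 = π_3 · 7/9: π_3/π_2 = (1/6)/(7/9) = 3/14.
Take π_1 proportional to 1; then unnormalized π = (1, 9/5, 27/70). Normalize by dividing by the sum 223/70:
  π = (70/223, 126/223, 27/223).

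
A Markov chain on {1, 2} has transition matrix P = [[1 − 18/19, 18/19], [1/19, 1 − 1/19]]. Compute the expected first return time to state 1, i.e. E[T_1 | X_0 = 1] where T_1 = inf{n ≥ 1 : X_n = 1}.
E[T_1 | X_0 = 1] = 1/π_1 = 19

For an irreducible recurrent Markov chain with stationary distribution π, E[T_i | X_0 = i] = 1/π_i (Kac's formula). Here π_1 = (1/19)/(18/19 + 1/19) = (1/19)/(1) = 1/19, so E[T_1 | X_0 = 1] = 1/π_1 = (18/19 + 1/19)/(1/19) = (1)/(1/19) = 19.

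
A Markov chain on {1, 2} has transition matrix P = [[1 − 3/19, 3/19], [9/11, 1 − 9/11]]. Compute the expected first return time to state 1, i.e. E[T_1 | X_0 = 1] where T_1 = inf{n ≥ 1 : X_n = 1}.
E[T_1 | X_0 = 1] = 1/π_1 = 68/57

For an irreducible recurrent Markov chain with stationary distribution π, E[T_i | X_0 = i] = 1/π_i (Kac's formula). Here π_1 = (9/11)/(3/19 + 9/11) = (9/11)/(204/209) = 57/68, so E[T_1 | X_0 = 1] = 1/π_1 = (3/19 + 9/11)/(9/11) = (204/209)/(9/11) = 68/57.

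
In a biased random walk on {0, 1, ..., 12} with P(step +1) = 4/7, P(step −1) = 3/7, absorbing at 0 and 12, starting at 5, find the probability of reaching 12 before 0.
P(hit 12 before 0) = (1 − (3/4)^5) / (1 − (3/4)^12) = 12795904/16245775

Let u_k denote P(reach 12 before 0 | start at k). Boundary: u_0 = 0, u_12 = 1. Recurrence: u_k = 4/7·u_{k+1} + 3/7·u_{k-1} for 1 ≤ k ≤ 11. Try u_k = A + B·r^k with r = q/p = (3/7)/(4/7) = 3/4. Substitution satisfies the recurrence; boundary conditions give:
  u_k = (1 − r^k) / (1 − r^N) = (1 − (3/4)^5) / (1 − (3/4)^12) = 12795904/16245775.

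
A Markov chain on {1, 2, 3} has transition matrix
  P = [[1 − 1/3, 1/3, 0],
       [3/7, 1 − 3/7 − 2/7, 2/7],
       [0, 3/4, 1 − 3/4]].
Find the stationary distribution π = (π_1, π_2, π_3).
π = (27/56, 3/8, 1/7)

This is a birth-death chain on three states, which satisfies detailed balance: π_1 · P_{12} = π_2 · P_{21} and π_2 · P_{23} = π_3 · P_{32}.
From π_1 · 1/3 = π_2 · 3/7: π_2/π_1 = (1/3)/(3/7) = 7/9.
From π_2 · 2/7 = π_3 · 3/4: π_3/π_2 = (2/7)/(3/4) = 8/21.
Take π_1 proportional to 1; then unnormalized π = (1, 7/9, 8/27). Normalize by dividing by the sum 56/27:
  π = (27/56, 3/8, 1/7).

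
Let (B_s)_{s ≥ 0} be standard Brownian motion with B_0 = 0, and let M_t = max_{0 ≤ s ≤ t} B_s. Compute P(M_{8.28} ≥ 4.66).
P(M_{8.28} ≥ 4.66) = 2·P(B_{8.28} ≥ 4.66) = 2(1 − Φ(4.66/√8.28)) ≈ 0.1053

By the reflection principle for Brownian motion, P(M_t ≥ a) = 2 · P(B_t ≥ a) for a ≥ 0. Since B_t ~ N(0, t), P(B_t ≥ 4.66) = 1 − Φ(4.66/√t) = 1 − Φ(4.66/√8.28) = 1 − Φ(1.6195). So
  P(M_{8.28} ≥ 4.66) = 2(1 − Φ(1.6195)) ≈ 0.1053.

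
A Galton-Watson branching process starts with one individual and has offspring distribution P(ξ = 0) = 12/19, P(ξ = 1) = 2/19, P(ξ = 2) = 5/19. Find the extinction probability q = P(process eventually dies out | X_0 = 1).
q = 1

Mean offspring μ = 0·12/19 + 1·2/19 + 2·5/19 = 12/19 ≤ 1. For μ ≤ 1 with offspring not concentrated at 1, the Galton-Watson process goes extinct almost surely, so q = 1.
(Algebraic check: The pgf is f(s) = 12/19 + 2/19·s + 5/19·s². The extinction probability q is the smallest fixed point of f in [0, 1]. Setting s = f(s):
  5/19·s² + (2/19 − 1)·s + 12/19 = 0
  5/19·s² − (12/19 + 5/19)·s + 12/19 = 0
which factors as (s − 1)·(5/19·s − 12/19) = 0, giving roots s = 1 and s = (12/19)/(5/19) = 12/5. Since 12/5 ≥ 1, the smallest root in [0, 1] is s = 1.)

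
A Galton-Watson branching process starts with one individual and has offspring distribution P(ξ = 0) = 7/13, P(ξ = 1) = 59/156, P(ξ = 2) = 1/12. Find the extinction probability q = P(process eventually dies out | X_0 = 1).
q = 1

Mean offspring μ = 0·7/13 + 1·59/156 + 2·1/12 = 85/156 ≤ 1. For μ ≤ 1 with offspring not concentrated at 1, the Galton-Watson process goes extinct almost surely, so q = 1.
(Algebraic check: The pgf is f(s) = 7/13 + 59/156·s + 1/12·s². The extinction probability q is the smallest fixed point of f in [0, 1]. Setting s = f(s):
  1/12·s² + (59/156 − 1)·s + 7/13 = 0
  1/12·s² − (7/13 + 1/12)·s + 7/13 = 0
which factors as (s − 1)·(1/12·s − 7/13) = 0, giving roots s = 1 and s = (7/13)/(1/12) = 84/13. Since 84/13 ≥ 1, the smallest root in [0, 1] is s = 1.)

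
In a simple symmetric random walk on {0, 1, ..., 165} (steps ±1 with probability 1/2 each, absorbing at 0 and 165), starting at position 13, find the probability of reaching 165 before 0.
P(hit 165 before 0) = 13/165

Let u_k = P(hit 165 before 0 | start at k). Then u_0 = 0, u_165 = 1, and u_k = u_{k-1}/2 + u_{k+1}/2 for 1 ≤ k ≤ 164. This harmonic recurrence is solved by u_k = k/165, giving u_13 = 13/165.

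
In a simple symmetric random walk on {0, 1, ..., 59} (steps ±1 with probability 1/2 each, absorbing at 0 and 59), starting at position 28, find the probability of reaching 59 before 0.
P(hit 59 before 0) = 28/59

Let u_k = P(hit 59 before 0 | start at k). Then u_0 = 0, u_59 = 1, and u_k = u_{k-1}/2 + u_{k+1}/2 for 1 ≤ k ≤ 58. This harmonic recurrence is solved by u_k = k/59, giving u_28 = 28/59.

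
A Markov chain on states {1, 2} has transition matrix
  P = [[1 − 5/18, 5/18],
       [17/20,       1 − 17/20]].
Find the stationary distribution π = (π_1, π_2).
π_1 = 153/203, π_2 = 50/203

Solve πP = π with π_1 + π_2 = 1. From πP = π: π_1 · (1 − 5/18) + π_2 · 17/20 = π_1 ⇒ π_2 · 17/20 = π_1 · 5/18 ⇒ π_2/π_1 = (5/18)/(17/20) = 50/153. Together with π_1 + π_2 = 1:
  π_1 = (17/20)/(5/18 + 17/20) = (17/20)/(203/180) = 153/203,
  π_2 = (5/18)/(5/18 + 17/20) = (5/18)/(203/180) = 50/203.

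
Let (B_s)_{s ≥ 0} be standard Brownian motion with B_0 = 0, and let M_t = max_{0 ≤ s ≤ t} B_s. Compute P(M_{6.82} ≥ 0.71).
P(M_{6.82} ≥ 0.71) = 2·P(B_{6.82} ≥ 0.71) = 2(1 − Φ(0.71/√6.82)) ≈ 0.7857

By the reflection principle for Brownian motion, P(M_t ≥ a) = 2 · P(B_t ≥ a) for a ≥ 0. Since B_t ~ N(0, t), P(B_t ≥ 0.71) = 1 − Φ(0.71/√t) = 1 − Φ(0.71/√6.82) = 1 − Φ(0.2719). So
  P(M_{6.82} ≥ 0.71) = 2(1 − Φ(0.2719)) ≈ 0.7857.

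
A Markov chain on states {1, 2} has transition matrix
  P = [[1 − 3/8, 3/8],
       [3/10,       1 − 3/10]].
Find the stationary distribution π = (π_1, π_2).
π_1 = 4/9, π_2 = 5/9

Solve πP = π with π_1 + π_2 = 1. From πP = π: π_1 · (1 − 3/8) + π_2 · 3/10 = π_1 ⇒ π_2 · 3/10 = π_1 · 3/8 ⇒ π_2/π_1 = (3/8)/(3/10) = 5/4. Together with π_1 + π_2 = 1:
  π_1 = (3/10)/(3/8 + 3/10) = (3/10)/(27/40) = 4/9,
  π_2 = (3/8)/(3/8 + 3/10) = (3/8)/(27/40) = 5/9.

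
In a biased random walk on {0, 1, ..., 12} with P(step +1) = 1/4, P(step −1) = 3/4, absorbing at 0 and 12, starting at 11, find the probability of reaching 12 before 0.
P(hit 12 before 0) = (1 − (3)^11) / (1 − (3)^12) = 88573/265720

Let u_k denote P(reach 12 before 0 | start at k). Boundary: u_0 = 0, u_12 = 1. Recurrence: u_k = 1/4·u_{k+1} + 3/4·u_{k-1} for 1 ≤ k ≤ 11. Try u_k = A + B·r^k with r = q/p = (3/4)/(1/4) = 3. Substitution satisfies the recurrence; boundary conditions give:
  u_k = (1 − r^k) / (1 − r^N) = (1 − (3)^11) / (1 − (3)^12) = 88573/265720.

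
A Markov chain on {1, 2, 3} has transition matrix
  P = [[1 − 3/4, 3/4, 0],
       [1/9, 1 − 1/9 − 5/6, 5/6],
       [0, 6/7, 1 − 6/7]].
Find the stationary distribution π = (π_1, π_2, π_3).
π = (16/229, 108/229, 105/229)

This is a birth-death chain on three states, which satisfies detailed balance: π_1 · P_{12} = π_2 · P_{21} and π_2 · P_{23} = π_3 · P_{32}.
From π_1 · 3/4 = π_2 · 1/9: π_2/π_1 = (3/4)/(1/9) = 27/4.
From π_2 · 5/6 = π_3 · 6/7: π_3/π_2 = (5/6)/(6/7) = 35/36.
Take π_1 proportional to 1; then unnormalized π = (1, 27/4, 105/16). Normalize by dividing by the sum 229/16:
  π = (16/229, 108/229, 105/229).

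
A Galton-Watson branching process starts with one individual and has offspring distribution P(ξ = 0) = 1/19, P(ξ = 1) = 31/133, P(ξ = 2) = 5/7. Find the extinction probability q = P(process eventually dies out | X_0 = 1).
q = 7/95

The pgf is f(s) = 1/19 + 31/133·s + 5/7·s². The extinction probability q is the smallest fixed point of f in [0, 1]. Setting s = f(s):
  5/7·s² + (31/133 − 1)·s + 1/19 = 0
  5/7·s² − (1/19 + 5/7)·s + 1/19 = 0
which factors as (s − 1)·(5/7·s − 1/19) = 0, giving roots s = 1 and s = (1/19)/(5/7) = 7/95.
Mean offspring μ = 31/133 + 2·5/7 = 221/133 > 1 (supercritical), so q < 1. The extinction probability is the smaller root: q = (1/19)/(5/7) = 7/95.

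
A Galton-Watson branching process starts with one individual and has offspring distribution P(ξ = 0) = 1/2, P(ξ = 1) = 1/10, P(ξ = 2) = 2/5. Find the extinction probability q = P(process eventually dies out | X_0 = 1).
q = 1

Mean offspring μ = 0·1/2 + 1·1/10 + 2·2/5 = 9/10 ≤ 1. For μ ≤ 1 with offspring not concentrated at 1, the Galton-Watson process goes extinct almost surely, so q = 1.
(Algebraic check: The pgf is f(s) = 1/2 + 1/10·s + 2/5·s². The extinction probability q is the smallest fixed point of f in [0, 1]. Setting s = f(s):
  2/5·s² + (1/10 − 1)·s + 1/2 = 0
  2/5·s² − (1/2 + 2/5)·s + 1/2 = 0
which factors as (s − 1)·(2/5·s − 1/2) = 0, giving roots s = 1 and s = (1/2)/(2/5) = 5/4. Since 5/4 ≥ 1, the smallest root in [0, 1] is s = 1.)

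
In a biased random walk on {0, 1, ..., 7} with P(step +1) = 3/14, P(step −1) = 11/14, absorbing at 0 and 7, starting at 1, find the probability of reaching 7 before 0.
P(hit 7 before 0) = (1 − (11/3)^1) / (1 − (11/3)^7) = 729/2435623

Let u_k denote P(reach 7 before 0 | start at k). Boundary: u_0 = 0, u_7 = 1. Recurrence: u_k = 3/14·u_{k+1} + 11/14·u_{k-1} for 1 ≤ k ≤ 6. Try u_k = A + B·r^k with r = q/p = (11/14)/(3/14) = 11/3. Substitution satisfies the recurrence; boundary conditions give:
  u_k = (1 − r^k) / (1 − r^N) = (1 − (11/3)^1) / (1 − (11/3)^7) = 729/2435623.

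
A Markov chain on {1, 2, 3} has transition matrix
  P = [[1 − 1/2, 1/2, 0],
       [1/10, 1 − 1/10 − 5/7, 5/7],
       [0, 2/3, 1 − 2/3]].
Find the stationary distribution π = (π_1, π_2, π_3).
π = (14/159, 70/159, 25/53)

This is a birth-death chain on three states, which satisfies detailed balance: π_1 · P_{12} = π_2 · P_{21} and π_2 · P_{23} = π_3 · P_{32}.
From π_1 · 1/2 = π_2 · 1/10: π_2/π_1 = (1/2)/(1/10) = 5.
From π_2 · 5/7 = π_3 · 2/3: π_3/π_2 = (5/7)/(2/3) = 15/14.
Take π_1 proportional to 1; then unnormalized π = (1, 5, 75/14). Normalize by dividing by the sum 159/14:
  π = (14/159, 70/159, 25/53).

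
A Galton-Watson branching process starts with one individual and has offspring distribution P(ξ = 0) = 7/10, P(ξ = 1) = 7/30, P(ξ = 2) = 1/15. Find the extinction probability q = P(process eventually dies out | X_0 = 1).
q = 1

Mean offspring μ = 0·7/10 + 1·7/30 + 2·1/15 = 11/30 ≤ 1. For μ ≤ 1 with offspring not concentrated at 1, the Galton-Watson process goes extinct almost surely, so q = 1.
(Algebraic check: The pgf is f(s) = 7/10 + 7/30·s + 1/15·s². The extinction probability q is the smallest fixed point of f in [0, 1]. Setting s = f(s):
  1/15·s² + (7/30 − 1)·s + 7/10 = 0
  1/15·s² − (7/10 + 1/15)·s + 7/10 = 0
which factors as (s − 1)·(1/15·s − 7/10) = 0, giving roots s = 1 and s = (7/10)/(1/15) = 21/2. Since 21/2 ≥ 1, the smallest root in [0, 1] is s = 1.)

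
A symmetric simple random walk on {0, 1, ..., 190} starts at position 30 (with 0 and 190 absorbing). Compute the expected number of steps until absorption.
E[τ | X_0 = 30] = 4800

Let v_k = E[τ | X_0 = k]. Boundary: v_0 = v_190 = 0. Recurrence: v_k = 1 + (v_{k-1} + v_{k+1})/2 for 1 ≤ k ≤ 189. The particular solution to v_k − (v_{k-1} + v_{k+1})/2 = 1 is v_k = −k^2. Adding homogeneous solution A + B k and matching boundaries gives v_k = k (190 − k). Substituting k = 30: v_30 = 30 · 160 = 4800.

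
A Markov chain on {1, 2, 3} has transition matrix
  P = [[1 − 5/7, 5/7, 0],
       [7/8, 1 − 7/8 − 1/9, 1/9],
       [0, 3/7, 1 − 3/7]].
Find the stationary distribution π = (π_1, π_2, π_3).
π = (1323/2683, 1080/2683, 280/2683)

This is a birth-death chain on three states, which satisfies detailed balance: π_1 · P_{12} = π_2 · P_{21} and π_2 · P_{23} = π_3 · P_{32}.
From π_1 · 5/7 = π_2 · 7/8: π_2/π_1 = (5/7)/(7/8) = 40/49.
From π_2 · 1/9 = π_3 · 3/7: π_3/π_2 = (1/9)/(3/7) = 7/27.
Take π_1 proportional to 1; then unnormalized π = (1, 40/49, 40/189). Normalize by dividing by the sum 2683/1323:
  π = (1323/2683, 1080/2683, 280/2683).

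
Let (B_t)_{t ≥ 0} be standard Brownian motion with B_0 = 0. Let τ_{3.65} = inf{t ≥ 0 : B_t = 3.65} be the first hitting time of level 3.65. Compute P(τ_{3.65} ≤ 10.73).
P(τ_{3.65} ≤ 10.73) = 2(1 − Φ(3.65/√10.73)) = 2(1 − Φ(1.1143)) ≈ 0.2652

By the reflection principle for standard BM, P(τ_b ≤ t) = 2 · P(B_t ≥ b). Since B_t ~ N(0, t), P(B_t ≥ 3.65) = 1 − Φ(3.65/√t) = 1 − Φ(3.65/√10.73) = 1 − Φ(1.1143) ≈ 0.13258. Doubling: P(τ_{3.65} ≤ 10.73) ≈ 2 · 0.13258 = 0.26516 ≈ 0.2652.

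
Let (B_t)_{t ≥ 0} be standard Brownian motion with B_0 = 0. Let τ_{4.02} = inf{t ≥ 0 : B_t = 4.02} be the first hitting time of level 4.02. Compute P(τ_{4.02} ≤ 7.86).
P(τ_{4.02} ≤ 7.86) = 2(1 − Φ(4.02/√7.86)) = 2(1 − Φ(1.4339)) ≈ 0.1516

By the reflection principle for standard BM, P(τ_b ≤ t) = 2 · P(B_t ≥ b). Since B_t ~ N(0, t), P(B_t ≥ 4.02) = 1 − Φ(4.02/√t) = 1 − Φ(4.02/√7.86) = 1 − Φ(1.4339) ≈ 0.07580. Doubling: P(τ_{4.02} ≤ 7.86) ≈ 2 · 0.07580 = 0.15160 ≈ 0.1516.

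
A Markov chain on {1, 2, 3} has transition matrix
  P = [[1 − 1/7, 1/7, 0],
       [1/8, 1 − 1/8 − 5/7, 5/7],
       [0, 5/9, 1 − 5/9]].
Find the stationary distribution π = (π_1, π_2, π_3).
π = (49/177, 56/177, 24/59)

This is a birth-death chain on three states, which satisfies detailed balance: π_1 · P_{12} = π_2 · P_{21} and π_2 · P_{23} = π_3 · P_{32}.
From π_1 · 1/7 = π_2 · 1/8: π_2/π_1 = (1/7)/(1/8) = 8/7.
From π_2 · 5/7 = π_3 · 5/9: π_3/π_2 = (5/7)/(5/9) = 9/7.
Take π_1 proportional to 1; then unnormalized π = (1, 8/7, 72/49). Normalize by dividing by the sum 177/49:
  π = (49/177, 56/177, 24/59).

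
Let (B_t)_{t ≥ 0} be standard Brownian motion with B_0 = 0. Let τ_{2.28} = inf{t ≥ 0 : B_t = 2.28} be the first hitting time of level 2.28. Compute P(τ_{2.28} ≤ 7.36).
P(τ_{2.28} ≤ 7.36) = 2(1 − Φ(2.28/√7.36)) = 2(1 − Φ(0.8404)) ≈ 0.4007

By the reflection principle for standard BM, P(τ_b ≤ t) = 2 · P(B_t ≥ b). Since B_t ~ N(0, t), P(B_t ≥ 2.28) = 1 − Φ(2.28/√t) = 1 − Φ(2.28/√7.36) = 1 − Φ(0.8404) ≈ 0.20034. Doubling: P(τ_{2.28} ≤ 7.36) ≈ 2 · 0.20034 = 0.40068 ≈ 0.4007.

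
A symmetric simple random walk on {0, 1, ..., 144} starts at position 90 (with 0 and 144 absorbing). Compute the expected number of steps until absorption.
E[τ | X_0 = 90] = 4860

Let v_k = E[τ | X_0 = k]. Boundary: v_0 = v_144 = 0. Recurrence: v_k = 1 + (v_{k-1} + v_{k+1})/2 for 1 ≤ k ≤ 143. The particular solution to v_k − (v_{k-1} + v_{k+1})/2 = 1 is v_k = −k^2. Adding homogeneous solution A + B k and matching boundaries gives v_k = k (144 − k). Substituting k = 90: v_90 = 90 · 54 = 4860.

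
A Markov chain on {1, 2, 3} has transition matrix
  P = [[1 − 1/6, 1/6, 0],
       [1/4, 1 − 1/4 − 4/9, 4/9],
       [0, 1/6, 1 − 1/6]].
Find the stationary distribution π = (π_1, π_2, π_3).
π = (9/31, 6/31, 16/31)

This is a birth-death chain on three states, which satisfies detailed balance: π_1 · P_{12} = π_2 · P_{21} and π_2 · P_{23} = π_3 · P_{32}.
From π_1 · 1/6 = π_2 · 1/4: π_2/π_1 = (1/6)/(1/4) = 2/3.
From π_2 · 4/9 = π_3 · 1/6: π_3/π_2 = (4/9)/(1/6) = 8/3.
Take π_1 proportional to 1; then unnormalized π = (1, 2/3, 16/9). Normalize by dividing by the sum 31/9:
  π = (9/31, 6/31, 16/31).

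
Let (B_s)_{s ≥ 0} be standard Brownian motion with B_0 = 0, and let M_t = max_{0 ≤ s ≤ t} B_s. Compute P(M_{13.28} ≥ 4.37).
P(M_{13.28} ≥ 4.37) = 2·P(B_{13.28} ≥ 4.37) = 2(1 − Φ(4.37/√13.28)) ≈ 0.2305

By the reflection principle for Brownian motion, P(M_t ≥ a) = 2 · P(B_t ≥ a) for a ≥ 0. Since B_t ~ N(0, t), P(B_t ≥ 4.37) = 1 − Φ(4.37/√t) = 1 − Φ(4.37/√13.28) = 1 − Φ(1.1992). So
  P(M_{13.28} ≥ 4.37) = 2(1 − Φ(1.1992)) ≈ 0.2305.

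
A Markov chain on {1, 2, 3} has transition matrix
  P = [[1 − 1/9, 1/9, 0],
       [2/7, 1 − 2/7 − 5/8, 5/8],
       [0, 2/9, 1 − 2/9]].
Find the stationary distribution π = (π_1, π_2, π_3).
π = (288/715, 112/715, 63/143)

This is a birth-death chain on three states, which satisfies detailed balance: π_1 · P_{12} = π_2 · P_{21} and π_2 · P_{23} = π_3 · P_{32}.
From π_1 · 1/9 = π_2 · 2/7: π_2/π_1 = (1/9)/(2/7) = 7/18.
From π_2 · 5/8 = π_3 · 2/9: π_3/π_2 = (5/8)/(2/9) = 45/16.
Take π_1 proportional to 1; then unnormalized π = (1, 7/18, 35/32). Normalize by dividing by the sum 715/288:
  π = (288/715, 112/715, 63/143).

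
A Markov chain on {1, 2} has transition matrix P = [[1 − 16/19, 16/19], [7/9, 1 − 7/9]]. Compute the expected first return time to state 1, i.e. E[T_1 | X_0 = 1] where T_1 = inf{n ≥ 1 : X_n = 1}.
E[T_1 | X_0 = 1] = 1/π_1 = 277/133

For an irreducible recurrent Markov chain with stationary distribution π, E[T_i | X_0 = i] = 1/π_i (Kac's formula). Here π_1 = (7/9)/(16/19 + 7/9) = (7/9)/(277/171) = 133/277, so E[T_1 | X_0 = 1] = 1/π_1 = (16/19 + 7/9)/(7/9) = (277/171)/(7/9) = 277/133.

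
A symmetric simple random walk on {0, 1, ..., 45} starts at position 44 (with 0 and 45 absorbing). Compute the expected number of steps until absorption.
E[τ | X_0 = 44] = 44

Let v_k = E[τ | X_0 = k]. Boundary: v_0 = v_45 = 0. Recurrence: v_k = 1 + (v_{k-1} + v_{k+1})/2 for 1 ≤ k ≤ 44. The particular solution to v_k − (v_{k-1} + v_{k+1})/2 = 1 is v_k = −k^2. Adding homogeneous solution A + B k and matching boundaries gives v_k = k (45 − k). Substituting k = 44: v_44 = 44 · 1 = 44.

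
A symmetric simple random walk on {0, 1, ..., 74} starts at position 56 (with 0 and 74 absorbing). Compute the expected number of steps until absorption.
E[τ | X_0 = 56] = 1008

Let v_k = E[τ | X_0 = k]. Boundary: v_0 = v_74 = 0. Recurrence: v_k = 1 + (v_{k-1} + v_{k+1})/2 for 1 ≤ k ≤ 73. The particular solution to v_k − (v_{k-1} + v_{k+1})/2 = 1 is v_k = −k^2. Adding homogeneous solution A + B k and matching boundaries gives v_k = k (74 − k). Substituting k = 56: v_56 = 56 · 18 = 1008.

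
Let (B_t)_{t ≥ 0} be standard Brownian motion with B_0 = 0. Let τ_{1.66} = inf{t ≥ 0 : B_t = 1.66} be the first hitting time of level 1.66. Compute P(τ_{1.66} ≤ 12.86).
P(τ_{1.66} ≤ 12.86) = 2(1 − Φ(1.66/√12.86)) = 2(1 − Φ(0.4629)) ≈ 0.6434

By the reflection principle for standard BM, P(τ_b ≤ t) = 2 · P(B_t ≥ b). Since B_t ~ N(0, t), P(B_t ≥ 1.66) = 1 − Φ(1.66/√t) = 1 − Φ(1.66/√12.86) = 1 − Φ(0.4629) ≈ 0.32172. Doubling: P(τ_{1.66} ≤ 12.86) ≈ 2 · 0.32172 = 0.64344 ≈ 0.6434.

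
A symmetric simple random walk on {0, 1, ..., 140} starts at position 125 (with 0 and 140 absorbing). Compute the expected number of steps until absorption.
E[τ | X_0 = 125] = 1875

Let v_k = E[τ | X_0 = k]. Boundary: v_0 = v_140 = 0. Recurrence: v_k = 1 + (v_{k-1} + v_{k+1})/2 for 1 ≤ k ≤ 139. The particular solution to v_k − (v_{k-1} + v_{k+1})/2 = 1 is v_k = −k^2. Adding homogeneous solution A + B k and matching boundaries gives v_k = k (140 − k). Substituting k = 125: v_125 = 125 · 15 = 1875.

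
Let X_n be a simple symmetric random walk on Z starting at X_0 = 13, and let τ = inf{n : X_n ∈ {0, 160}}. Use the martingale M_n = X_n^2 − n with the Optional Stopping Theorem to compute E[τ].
E[τ] = 1911

M_n = X_n^2 − n is a martingale (since E[X_{n+1}^2 | F_n] = X_n^2 + 1). By OST (τ has finite mean in a bounded region), E[M_τ] = E[M_0] = X_0^2 − 0 = 13^2 = 169. Also E[M_τ] = E[X_τ^2] − E[τ]. The walk exits at 0 or 160, with P(hit 160 first) = 13/160, so E[X_τ^2] = 160^2 · 13/160 + 0 = 2080. Thus E[τ] = E[X_τ^2] − E[M_τ] = 2080 − 169 = 1911 = 13(160 − 13) = 1911.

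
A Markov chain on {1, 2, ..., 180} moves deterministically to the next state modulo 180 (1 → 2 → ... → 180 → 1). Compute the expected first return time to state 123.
E[T_123 | X_0 = 123] = 180

The chain cycles deterministically, so starting at state 123 it returns in exactly 180 steps. Equivalently, the stationary distribution is uniform π_j = 1/180 for every state j, so by Kac's formula E[T_123] = 1/π_123 = 180.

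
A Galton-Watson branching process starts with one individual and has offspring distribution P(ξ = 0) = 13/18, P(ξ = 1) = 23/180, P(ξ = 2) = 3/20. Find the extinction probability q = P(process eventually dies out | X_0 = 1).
q = 1

Mean offspring μ = 0·13/18 + 1·23/180 + 2·3/20 = 77/180 ≤ 1. For μ ≤ 1 with offspring not concentrated at 1, the Galton-Watson process goes extinct almost surely, so q = 1.
(Algebraic check: The pgf is f(s) = 13/18 + 23/180·s + 3/20·s². The extinction probability q is the smallest fixed point of f in [0, 1]. Setting s = f(s):
  3/20·s² + (23/180 − 1)·s + 13/18 = 0
  3/20·s² − (13/18 + 3/20)·s + 13/18 = 0
which factors as (s − 1)·(3/20·s − 13/18) = 0, giving roots s = 1 and s = (13/18)/(3/20) = 130/27. Since 130/27 ≥ 1, the smallest root in [0, 1] is s = 1.)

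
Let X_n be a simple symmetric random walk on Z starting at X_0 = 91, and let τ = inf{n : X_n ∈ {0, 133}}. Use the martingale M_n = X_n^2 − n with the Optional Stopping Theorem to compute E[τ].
E[τ] = 3822

M_n = X_n^2 − n is a martingale (since E[X_{n+1}^2 | F_n] = X_n^2 + 1). By OST (τ has finite mean in a bounded region), E[M_τ] = E[M_0] = X_0^2 − 0 = 91^2 = 8281. Also E[M_τ] = E[X_τ^2] − E[τ]. The walk exits at 0 or 133, with P(hit 133 first) = 91/133, so E[X_τ^2] = 133^2 · 91/133 + 0 = 12103. Thus E[τ] = E[X_τ^2] − E[M_τ] = 12103 − 8281 = 3822 = 91(133 − 91) = 3822.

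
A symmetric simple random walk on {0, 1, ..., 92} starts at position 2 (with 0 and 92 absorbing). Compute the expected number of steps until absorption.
E[τ | X_0 = 2] = 180

Let v_k = E[τ | X_0 = k]. Boundary: v_0 = v_92 = 0. Recurrence: v_k = 1 + (v_{k-1} + v_{k+1})/2 for 1 ≤ k ≤ 91. The particular solution to v_k − (v_{k-1} + v_{k+1})/2 = 1 is v_k = −k^2. Adding homogeneous solution A + B k and matching boundaries gives v_k = k (92 − k). Substituting k = 2: v_2 = 2 · 90 = 180.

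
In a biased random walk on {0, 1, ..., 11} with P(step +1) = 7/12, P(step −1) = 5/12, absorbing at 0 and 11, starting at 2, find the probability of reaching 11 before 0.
P(hit 11 before 0) = (1 − (5/7)^2) / (1 − (5/7)^11) = 484243284/964249309

Let u_k denote P(reach 11 before 0 | start at k). Boundary: u_0 = 0, u_11 = 1. Recurrence: u_k = 7/12·u_{k+1} + 5/12·u_{k-1} for 1 ≤ k ≤ 10. Try u_k = A + B·r^k with r = q/p = (5/12)/(7/12) = 5/7. Substitution satisfies the recurrence; boundary conditions give:
  u_k = (1 − r^k) / (1 − r^N) = (1 − (5/7)^2) / (1 − (5/7)^11) = 484243284/964249309.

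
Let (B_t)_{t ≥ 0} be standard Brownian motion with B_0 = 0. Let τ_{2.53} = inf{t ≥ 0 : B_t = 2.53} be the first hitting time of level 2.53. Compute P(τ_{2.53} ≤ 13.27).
P(τ_{2.53} ≤ 13.27) = 2(1 − Φ(2.53/√13.27)) = 2(1 − Φ(0.6945)) ≈ 0.4874

By the reflection principle for standard BM, P(τ_b ≤ t) = 2 · P(B_t ≥ b). Since B_t ~ N(0, t), P(B_t ≥ 2.53) = 1 − Φ(2.53/√t) = 1 − Φ(2.53/√13.27) = 1 − Φ(0.6945) ≈ 0.24368. Doubling: P(τ_{2.53} ≤ 13.27) ≈ 2 · 0.24368 = 0.48736 ≈ 0.4874.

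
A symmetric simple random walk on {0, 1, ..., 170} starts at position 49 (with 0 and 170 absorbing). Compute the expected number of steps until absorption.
E[τ | X_0 = 49] = 5929

Let v_k = E[τ | X_0 = k]. Boundary: v_0 = v_170 = 0. Recurrence: v_k = 1 + (v_{k-1} + v_{k+1})/2 for 1 ≤ k ≤ 169. The particular solution to v_k − (v_{k-1} + v_{k+1})/2 = 1 is v_k = −k^2. Adding homogeneous solution A + B k and matching boundaries gives v_k = k (170 − k). Substituting k = 49: v_49 = 49 · 121 = 5929.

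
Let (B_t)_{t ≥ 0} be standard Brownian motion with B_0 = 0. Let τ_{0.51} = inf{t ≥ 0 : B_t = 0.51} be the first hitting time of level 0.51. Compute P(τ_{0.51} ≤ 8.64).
P(τ_{0.51} ≤ 8.64) = 2(1 − Φ(0.51/√8.64)) = 2(1 − Φ(0.1735)) ≈ 0.8623

By the reflection principle for standard BM, P(τ_b ≤ t) = 2 · P(B_t ≥ b). Since B_t ~ N(0, t), P(B_t ≥ 0.51) = 1 − Φ(0.51/√t) = 1 − Φ(0.51/√8.64) = 1 − Φ(0.1735) ≈ 0.43113. Doubling: P(τ_{0.51} ≤ 8.64) ≈ 2 · 0.43113 = 0.86226 ≈ 0.8623.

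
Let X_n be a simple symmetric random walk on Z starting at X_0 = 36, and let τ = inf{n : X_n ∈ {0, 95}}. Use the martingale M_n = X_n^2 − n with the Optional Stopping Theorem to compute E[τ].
E[τ] = 2124

M_n = X_n^2 − n is a martingale (since E[X_{n+1}^2 | F_n] = X_n^2 + 1). By OST (τ has finite mean in a bounded region), E[M_τ] = E[M_0] = X_0^2 − 0 = 36^2 = 1296. Also E[M_τ] = E[X_τ^2] − E[τ]. The walk exits at 0 or 95, with P(hit 95 first) = 36/95, so E[X_τ^2] = 95^2 · 36/95 + 0 = 3420. Thus E[τ] = E[X_τ^2] − E[M_τ] = 3420 − 1296 = 2124 = 36(95 − 36) = 2124.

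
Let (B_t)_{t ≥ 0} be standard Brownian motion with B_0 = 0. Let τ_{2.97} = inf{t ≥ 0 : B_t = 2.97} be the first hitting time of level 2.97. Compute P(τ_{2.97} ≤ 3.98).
P(τ_{2.97} ≤ 3.98) = 2(1 − Φ(2.97/√3.98)) = 2(1 − Φ(1.4887)) ≈ 0.1366

By the reflection principle for standard BM, P(τ_b ≤ t) = 2 · P(B_t ≥ b). Since B_t ~ N(0, t), P(B_t ≥ 2.97) = 1 − Φ(2.97/√t) = 1 − Φ(2.97/√3.98) = 1 − Φ(1.4887) ≈ 0.06828. Doubling: P(τ_{2.97} ≤ 3.98) ≈ 2 · 0.06828 = 0.13656 ≈ 0.1366.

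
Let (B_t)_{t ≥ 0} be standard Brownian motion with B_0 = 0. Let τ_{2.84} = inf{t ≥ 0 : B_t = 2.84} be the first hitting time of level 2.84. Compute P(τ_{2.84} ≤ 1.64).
P(τ_{2.84} ≤ 1.64) = 2(1 − Φ(2.84/√1.64)) = 2(1 − Φ(2.2177)) ≈ 0.0266

By the reflection principle for standard BM, P(τ_b ≤ t) = 2 · P(B_t ≥ b). Since B_t ~ N(0, t), P(B_t ≥ 2.84) = 1 − Φ(2.84/√t) = 1 − Φ(2.84/√1.64) = 1 − Φ(2.2177) ≈ 0.01329. Doubling: P(τ_{2.84} ≤ 1.64) ≈ 2 · 0.01329 = 0.02658 ≈ 0.0266.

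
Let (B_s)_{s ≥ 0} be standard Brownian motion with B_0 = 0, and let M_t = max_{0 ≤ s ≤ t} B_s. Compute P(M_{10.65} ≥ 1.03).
P(M_{10.65} ≥ 1.03) = 2·P(B_{10.65} ≥ 1.03) = 2(1 − Φ(1.03/√10.65)) ≈ 0.7523

By the reflection principle for Brownian motion, P(M_t ≥ a) = 2 · P(B_t ≥ a) for a ≥ 0. Since B_t ~ N(0, t), P(B_t ≥ 1.03) = 1 − Φ(1.03/√t) = 1 − Φ(1.03/√10.65) = 1 − Φ(0.3156). So
  P(M_{10.65} ≥ 1.03) = 2(1 − Φ(0.3156)) ≈ 0.7523.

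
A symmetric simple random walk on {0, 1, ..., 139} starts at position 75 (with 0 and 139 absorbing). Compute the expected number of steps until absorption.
E[τ | X_0 = 75] = 4800

Let v_k = E[τ | X_0 = k]. Boundary: v_0 = v_139 = 0. Recurrence: v_k = 1 + (v_{k-1} + v_{k+1})/2 for 1 ≤ k ≤ 138. The particular solution to v_k − (v_{k-1} + v_{k+1})/2 = 1 is v_k = −k^2. Adding homogeneous solution A + B k and matching boundaries gives v_k = k (139 − k). Substituting k = 75: v_75 = 75 · 64 = 4800.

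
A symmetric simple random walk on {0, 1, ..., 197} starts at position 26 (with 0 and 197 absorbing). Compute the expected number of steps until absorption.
E[τ | X_0 = 26] = 4446

Let v_k = E[τ | X_0 = k]. Boundary: v_0 = v_197 = 0. Recurrence: v_k = 1 + (v_{k-1} + v_{k+1})/2 for 1 ≤ k ≤ 196. The particular solution to v_k − (v_{k-1} + v_{k+1})/2 = 1 is v_k = −k^2. Adding homogeneous solution A + B k and matching boundaries gives v_k = k (197 − k). Substituting k = 26: v_26 = 26 · 171 = 4446.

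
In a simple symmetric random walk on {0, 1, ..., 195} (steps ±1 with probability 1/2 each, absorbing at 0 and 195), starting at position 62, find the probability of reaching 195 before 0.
P(hit 195 before 0) = 62/195

Let u_k = P(hit 195 before 0 | start at k). Then u_0 = 0, u_195 = 1, and u_k = u_{k-1}/2 + u_{k+1}/2 for 1 ≤ k ≤ 194. This harmonic recurrence is solved by u_k = k/195, giving u_62 = 62/195.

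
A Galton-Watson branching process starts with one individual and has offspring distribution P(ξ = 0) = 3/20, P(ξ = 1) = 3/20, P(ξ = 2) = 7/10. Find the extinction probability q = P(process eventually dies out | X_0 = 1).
q = 3/14

The pgf is f(s) = 3/20 + 3/20·s + 7/10·s². The extinction probability q is the smallest fixed point of f in [0, 1]. Setting s = f(s):
  7/10·s² + (3/20 − 1)·s + 3/20 = 0
  7/10·s² − (3/20 + 7/10)·s + 3/20 = 0
which factors as (s − 1)·(7/10·s − 3/20) = 0, giving roots s = 1 and s = (3/20)/(7/10) = 3/14.
Mean offspring μ = 3/20 + 2·7/10 = 31/20 > 1 (supercritical), so q < 1. The extinction probability is the smaller root: q = (3/20)/(7/10) = 3/14.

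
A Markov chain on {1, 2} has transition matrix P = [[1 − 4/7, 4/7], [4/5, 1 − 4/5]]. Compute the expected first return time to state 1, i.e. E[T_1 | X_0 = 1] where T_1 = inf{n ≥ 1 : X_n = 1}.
E[T_1 | X_0 = 1] = 1/π_1 = 12/7

For an irreducible recurrent Markov chain with stationary distribution π, E[T_i | X_0 = i] = 1/π_i (Kac's formula). Here π_1 = (4/5)/(4/7 + 4/5) = (4/5)/(48/35) = 7/12, so E[T_1 | X_0 = 1] = 1/π_1 = (4/7 + 4/5)/(4/5) = (48/35)/(4/5) = 12/7.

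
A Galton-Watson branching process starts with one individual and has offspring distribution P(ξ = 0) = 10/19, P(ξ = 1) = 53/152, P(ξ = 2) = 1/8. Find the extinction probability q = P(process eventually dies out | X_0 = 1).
q = 1

Mean offspring μ = 0·10/19 + 1·53/152 + 2·1/8 = 91/152 ≤ 1. For μ ≤ 1 with offspring not concentrated at 1, the Galton-Watson process goes extinct almost surely, so q = 1.
(Algebraic check: The pgf is f(s) = 10/19 + 53/152·s + 1/8·s². The extinction probability q is the smallest fixed point of f in [0, 1]. Setting s = f(s):
  1/8·s² + (53/152 − 1)·s + 10/19 = 0
  1/8·s² − (10/19 + 1/8)·s + 10/19 = 0
which factors as (s − 1)·(1/8·s − 10/19) = 0, giving roots s = 1 and s = (10/19)/(1/8) = 80/19. Since 80/19 ≥ 1, the smallest root in [0, 1] is s = 1.)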